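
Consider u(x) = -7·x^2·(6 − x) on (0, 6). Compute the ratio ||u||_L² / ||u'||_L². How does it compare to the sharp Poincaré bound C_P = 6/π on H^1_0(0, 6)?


||u||_L² / ||u'||_L² = 3*sqrt(14)/7 < C_P = 6/π.

u(x) = -7·x^2·(6 − x), so u'(x) = 21*x*(x - 4).
u(x) = -7·x^2·(6 − x) vanishes at x = 0 and x = 6, so u ∈ H^1_0(0, 6). Differentiate via the product rule and integrate the resulting polynomials term by term.
  ∫_0^6 u² dx = ∫_0^6 (49*x^6 - 588*x^5 + 1764*x^4) dx. Term by term:
    ∫_0^6 49*x^6 dx = 1959552;  ∫_0^6 -588*x^5 dx = -4572288;  ∫_0^6 1764*x^4 dx = 13716864/5.
  Sum: 1959552 − 4572288 + 13716864/5 = 653184/5.
  ∫_0^6 (u')² dx = ∫_0^6 (441*x^4 - 3528*x^3 + 7056*x^2) dx. Term by term:
    ∫_0^6 441*x^4 dx = 3429216/5;  ∫_0^6 -3528*x^3 dx = -1143072;  ∫_0^6 7056*x^2 dx = 508032.
  Sum: 3429216/5 − 1143072 + 508032 = 254016/5.
∫_0^6 u² dx = 653184/5, so ||u||_L² = 216*sqrt(70)/5.
∫_0^6 (u')² dx = 254016/5, so ||u'||_L² = 504*sqrt(5)/5.
Ratio ||u||_L² / ||u'||_L² = 3*sqrt(14)/7.
Sharp Poincaré constant on H^1_0(0, 6) is C_P = L/π = 6/π, achieved by sin(π/6·x).
A polynomial bump cannot attain the sharp Poincaré constant (only the first sine eigenfunction does), so the ratio is strictly less than C_P, consistent with ||u||_L² ≤ C_P ||u'||_L².


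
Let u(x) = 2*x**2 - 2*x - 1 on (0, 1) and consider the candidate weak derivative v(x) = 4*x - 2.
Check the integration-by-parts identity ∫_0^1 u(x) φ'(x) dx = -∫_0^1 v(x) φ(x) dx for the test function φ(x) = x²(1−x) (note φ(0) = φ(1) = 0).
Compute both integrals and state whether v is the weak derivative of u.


LHS = -1/30, RHS = -1/30. Yes, v = u' weakly.

u(x) = 2*x**2 - 2*x - 1, classical derivative u'(x) = 4*x - 2.
φ(x) = x²(1−x), so φ'(x) = x*(2 - 3*x).
Note φ(0) = φ(1) = 0, so the boundary term u·φ vanishes.
LHS = ∫_0^1 u(x) φ'(x) dx = ∫_0^1 (-6*x^4 + 10*x^3 - x^2 - 2*x) dx. Term by term:
  ∫_0^1 -6*x^4 dx = -6/5;  ∫_0^1 10*x^3 dx = 5/2;  ∫_0^1 -x^2 dx = -1/3;
  ∫_0^1 -2*x dx = -1.
Sum: -6/5 + 5/2 − 1/3 − 1 = -1/30.
So LHS = -1/30.
∫_0^1 v(x) φ(x) dx = ∫_0^1 (-4*x^4 + 6*x^3 - 2*x^2) dx. Term by term:
  ∫_0^1 -4*x^4 dx = -4/5;  ∫_0^1 6*x^3 dx = 3/2;  ∫_0^1 -2*x^2 dx = -2/3.
Sum: -4/5 + 3/2 − 2/3 = 1/30.
So RHS = -∫_0^1 v(x) φ(x) dx = -1/30.
LHS = RHS, so the identity holds for this test φ.
Moreover u is smooth here and v(x) = u'(x) = 4*x - 2 pointwise, so the identity holds for every test function. Hence v is the weak derivative of u.


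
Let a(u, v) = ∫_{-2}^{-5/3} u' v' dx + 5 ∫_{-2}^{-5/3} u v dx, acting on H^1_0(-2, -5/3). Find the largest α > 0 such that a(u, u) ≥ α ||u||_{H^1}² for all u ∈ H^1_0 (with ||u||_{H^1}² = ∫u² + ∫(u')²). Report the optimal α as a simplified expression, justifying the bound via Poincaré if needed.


α = 1

Coercivity of a(·,·) on H^1_0(-2, -5/3) means a(u, u) ≥ α ||u||_{H^1}² for every u ∈ H^1_0.
The interval has length L = 1/3, and Poincaré/coercivity depend only on L. Here a(u, u) = ∫(u')² + (5)·∫u².
Here c = 5 ≥ 1, so a(u,u) = ∫(u')² + c∫u² ≥ ∫(u')² + ∫u² = ||u||_{H^1}², i.e. α = 1 works. No larger α is possible: a(u,u) ≥ α||u||_{H^1}² means (1−α)∫(u')² ≥ (α−c)∫u², and for the modes u_n = sin(nπ(x−x₀)/L) (x₀ the left endpoint) one has ∫u_n²/∫(u_n')² = (L/(nπ))² → 0, so a(u_n,u_n)/||u_n||_{H^1}² → 1. Hence the optimal constant is α = 1.
Therefore α = 1.


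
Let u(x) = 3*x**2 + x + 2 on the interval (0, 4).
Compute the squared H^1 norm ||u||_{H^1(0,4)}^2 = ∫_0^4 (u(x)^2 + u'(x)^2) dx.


||u||_{H^1}^2 = 51308/15

The H^1 norm (squared) on an interval (0, L) is
  ||u||_{H^1}^2 = ∫_0^L u(x)^2 dx + ∫_0^L u'(x)^2 dx.
Compute u'(x) = 6*x + 1.
Then u(x)^2 = 9*x**4 + 6*x**3 + 13*x**2 + 4*x + 4 and u'(x)^2 = 36*x**2 + 12*x + 1.
Integrate each monomial from 0 to 4 using ∫_0^4 c·x^n dx = c·4^(n+1)/(n+1):
  ∫_0^4 u(x)^2 dx = ∫_0^4 (9*x^4 + 6*x^3 + 13*x^2 + 4*x + 4) dx. Term by term:
    ∫_0^4 9*x^4 dx = 9216/5;  ∫_0^4 6*x^3 dx = 384;  ∫_0^4 13*x^2 dx = 832/3;
    ∫_0^4 4*x dx = 32;  ∫_0^4 4 dx = 16.
  Sum: 9216/5 + 384 + 832/3 + 32 + 16 = 38288/15.
  ∫_0^4 u'(x)^2 dx = ∫_0^4 (36*x^2 + 12*x + 1) dx. Term by term:
    ∫_0^4 36*x^2 dx = 768;  ∫_0^4 12*x dx = 96;  ∫_0^4 1 dx = 4.
  Sum: 768 + 96 + 4 = 868.
Adding: ||u||_{H^1}^2 = 38288/15 + 868 = 51308/15.


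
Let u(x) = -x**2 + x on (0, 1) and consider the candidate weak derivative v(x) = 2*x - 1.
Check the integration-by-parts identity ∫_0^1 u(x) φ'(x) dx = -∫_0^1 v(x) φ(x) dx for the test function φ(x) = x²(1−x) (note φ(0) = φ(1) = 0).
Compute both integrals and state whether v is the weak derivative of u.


LHS = 1/60, RHS = -1/60. No, v is not the weak derivative of u.

u(x) = -x**2 + x, classical derivative u'(x) = 1 - 2*x.
φ(x) = x²(1−x), so φ'(x) = x*(2 - 3*x).
Note φ(0) = φ(1) = 0, so the boundary term u·φ vanishes.
LHS = ∫_0^1 u(x) φ'(x) dx = ∫_0^1 (3*x^4 - 5*x^3 + 2*x^2) dx. Term by term:
  ∫_0^1 3*x^4 dx = 3/5;  ∫_0^1 -5*x^3 dx = -5/4;  ∫_0^1 2*x^2 dx = 2/3.
Sum: 3/5 − 5/4 + 2/3 = 1/60.
So LHS = 1/60.
∫_0^1 v(x) φ(x) dx = ∫_0^1 (-2*x^4 + 3*x^3 - x^2) dx. Term by term:
  ∫_0^1 -2*x^4 dx = -2/5;  ∫_0^1 3*x^3 dx = 3/4;  ∫_0^1 -x^2 dx = -1/3.
Sum: -2/5 + 3/4 − 1/3 = 1/60.
So RHS = -∫_0^1 v(x) φ(x) dx = -1/60.
LHS − RHS = 1/30 ≠ 0, so the identity fails.
(For a valid weak derivative the identity must hold for EVERY test function, in particular this one. The failure shows v is NOT the weak derivative of u.)
Correct weak derivative would be u'(x) = 1 - 2*x.


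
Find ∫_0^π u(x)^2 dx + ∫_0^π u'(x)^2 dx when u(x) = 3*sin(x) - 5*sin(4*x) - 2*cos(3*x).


||u||_{H^1(0,π)}^2 = 1600/7 + 483*π/2

u'(x) = 6*sin(3*x) + 3*cos(x) - 20*cos(4*x).
Expand u² and (u')² and integrate term by term on (0, π), using: for integers n ≥ 1, ∫_0^π sin²(nx) dx = ∫_0^π cos²(nx) dx = π/2; for n ≠ n', ∫_0^π sin(nx)sin(n'x) dx = ∫_0^π cos(nx)cos(n'x) dx = 0; and by product-to-sum, ∫_0^π sin(nx)cos(n'x) dx = ½∫_0^π [sin((n+n')x) + sin((n−n')x)] dx, which is 0 when n+n' is even and 2n/(n²−n'²) when n+n' is odd (it need not vanish on (0, π)).
  u² squared terms: (-5)²·∫sin(4x)² dx = 25·π/2 = 25*π/2;  (-2)²·∫cos(3x)² dx = 4·π/2 = 2*π;  (3)²·∫sin(x)² dx = 9·π/2 = 9*π/2.
  u² cross terms: 2·(-5)·(-2)·∫sin(4x)·cos(3x) dx = 20·(8/7) = 160/7;  2·(-5)·(3)·∫sin(4x)·sin(x) dx = -30·(0) = 0;  2·(-2)·(3)·∫cos(3x)·sin(x) dx = -12·(0) = 0.
  So ∫_0^π u² dx = 25*π/2 + 2*π + 9*π/2 + 160/7 + 0 + 0 = 160/7 + 19*π.
  (u')² squared terms: (-20)²·∫cos(4x)² dx = 400·π/2 = 200*π;  (3)²·∫cos(x)² dx = 9·π/2 = 9*π/2;  (6)²·∫sin(3x)² dx = 36·π/2 = 18*π.
  (u')² cross terms: 2·(-20)·(3)·∫cos(4x)·cos(x) dx = -120·(0) = 0;  2·(-20)·(6)·∫cos(4x)·sin(3x) dx = -240·(-6/7) = 1440/7;  2·(3)·(6)·∫cos(x)·sin(3x) dx = 36·(0) = 0.
  So ∫_0^π (u')² dx = 200*π + 9*π/2 + 18*π + 0 + 1440/7 + 0 = 1440/7 + 445*π/2.
||u||_{H^1}^2 = (160/7 + 19*π) + (1440/7 + 445*π/2) = 1600/7 + 483*π/2.


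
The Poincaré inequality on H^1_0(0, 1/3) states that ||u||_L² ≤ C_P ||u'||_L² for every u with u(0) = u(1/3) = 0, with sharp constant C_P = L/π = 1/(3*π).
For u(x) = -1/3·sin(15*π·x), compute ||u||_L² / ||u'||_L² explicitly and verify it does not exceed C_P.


||u||_L² / ||u'||_L² = 1/(15*π) < C_P = 1/(3*π).

u(x) = -1/3·sin(15*π·x), so u'(x) = -5*π*cos(15*π*x).
Writing u(x) = A·sin(kπx/L) with A = -1/3 and k = 5, use ∫_0^L sin²(kπx/L) dx = L/2 and ∫_0^L cos²(kπx/L) dx = L/2.
u² = 1/9·sin²(15*π·x) and (u')² = 25*π^2·cos²(15*π·x), and each of sin², cos² integrates to L/2 = 1/6 over (0, 1/3).
∫_0^1/3 u² dx = 1/54, so ||u||_L² = sqrt(6)/18.
∫_0^1/3 (u')² dx = 25*π^2/6, so ||u'||_L² = 5*sqrt(6)*π/6.
Ratio ||u||_L² / ||u'||_L² = 1/(15*π).
Sharp Poincaré constant on H^1_0(0, 1/3) is C_P = L/π = 1/(3*π), achieved by sin(3*π·x).
This is the k = 5 harmonic; the ratio L/(kπ) is strictly less than C_P = L/π, consistent with the sharp inequality ||u||_L² ≤ C_P ||u'||_L².


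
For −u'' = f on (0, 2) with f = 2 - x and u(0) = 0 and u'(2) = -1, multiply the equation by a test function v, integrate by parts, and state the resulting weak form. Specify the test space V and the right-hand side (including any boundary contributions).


V = {v ∈ H^1(0, 2) : v(0) = 0} (test functions vanish at x = 0 where u is specified); weak form: ∫_0^2 u'v' dx = ∫_0^2 (2 - x) v dx − v(2) for all v ∈ V.

Multiply both sides by a test function v and integrate from 0 to 2:
  ∫_0^2 −u''(x) v(x) dx = ∫_0^2 f(x) v(x) dx.
Integrate the LHS by parts once:
  ∫_0^2 −u'' v dx = −[u'(x) v(x)]_0^2 + ∫_0^2 u'(x) v'(x) dx.
Thus ∫_0^2 u'(x) v'(x) dx = ∫_0^2 f(x) v(x) dx + [u'(x) v(x)]_0^2.
Choose V so that boundary terms are either known or forced to vanish.
Mixed BC: u(0) = 0 (Dirichlet) and u'(2) = -1 (Neumann). Define V = {v ∈ H^1(0, 2) : v(0) = 0}. Then [u' v]_0^2 = u'(2)·v(2) − u'(0)·0 = − v(2).
Weak formulation: find u (satisfying any essential BC) such that ∫_0^2 u'(x) v'(x) dx = ∫_0^2 f v dx − v(2) for all v ∈ V (Dirichlet at 0 absorbed into V; Neumann datum at x = 2 contributes the boundary term).
Substituting f(x) = 2 - x, the right-hand side is ∫_0^2 (2 - x) v dx − v(2).


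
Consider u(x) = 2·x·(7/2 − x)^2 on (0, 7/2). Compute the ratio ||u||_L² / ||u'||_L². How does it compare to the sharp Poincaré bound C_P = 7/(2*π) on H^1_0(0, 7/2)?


||u||_L² / ||u'||_L² = sqrt(14)/4 < C_P = 7/(2*π).

u(x) = 2·x·(7/2 − x)^2, so u'(x) = (x - 7/2)*(6*x - 7).
u(x) = 2·x·(7/2 − x)^2 vanishes at x = 0 and x = 7/2, so u ∈ H^1_0(0, 7/2). Differentiate via the product rule and integrate the resulting polynomials term by term.
  ∫_0^7/2 u² dx = ∫_0^7/2 (4*x^6 - 56*x^5 + 294*x^4 - 686*x^3 + 2401*x^2/4) dx. Term by term:
    ∫_0^7/2 4*x^6 dx = 117649/32;  ∫_0^7/2 -56*x^5 dx = -823543/48;  ∫_0^7/2 294*x^4 dx = 2470629/80;
    ∫_0^7/2 -686*x^3 dx = -823543/32;  ∫_0^7/2 2401*x^2/4 dx = 823543/96.
  Sum: 117649/32 − 823543/48 + 2470629/80 − 823543/32 + 823543/96 = 117649/480.
  ∫_0^7/2 (u')² dx = ∫_0^7/2 (36*x^4 - 336*x^3 + 1078*x^2 - 1372*x + 2401/4) dx. Term by term:
    ∫_0^7/2 36*x^4 dx = 151263/40;  ∫_0^7/2 -336*x^3 dx = -50421/4;  ∫_0^7/2 1078*x^2 dx = 184877/12;
    ∫_0^7/2 -1372*x dx = -16807/2;  ∫_0^7/2 2401/4 dx = 16807/8.
  Sum: 151263/40 − 50421/4 + 184877/12 − 16807/2 + 16807/8 = 16807/60.
∫_0^7/2 u² dx = 117649/480, so ||u||_L² = 343*sqrt(30)/120.
∫_0^7/2 (u')² dx = 16807/60, so ||u'||_L² = 49*sqrt(105)/30.
Ratio ||u||_L² / ||u'||_L² = sqrt(14)/4.
Sharp Poincaré constant on H^1_0(0, 7/2) is C_P = L/π = 7/(2*π), achieved by sin(2*π/7·x).
A polynomial bump cannot attain the sharp Poincaré constant (only the first sine eigenfunction does), so the ratio is strictly less than C_P, consistent with ||u||_L² ≤ C_P ||u'||_L².


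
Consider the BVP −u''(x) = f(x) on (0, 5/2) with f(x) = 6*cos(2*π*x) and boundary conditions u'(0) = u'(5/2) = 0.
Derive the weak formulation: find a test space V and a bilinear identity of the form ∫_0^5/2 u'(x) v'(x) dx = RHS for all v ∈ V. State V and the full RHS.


V = H^1(0, 5/2) (no boundary constraint on v; u is determined up to an additive constant); weak form: ∫_0^5/2 u'v' dx = ∫_0^5/2 (6*cos(2*π*x)) v dx for all v ∈ V.

Multiply both sides by a test function v and integrate from 0 to 5/2:
  ∫_0^5/2 −u''(x) v(x) dx = ∫_0^5/2 f(x) v(x) dx.
Integrate the LHS by parts once:
  ∫_0^5/2 −u'' v dx = −[u'(x) v(x)]_0^5/2 + ∫_0^5/2 u'(x) v'(x) dx.
Thus ∫_0^5/2 u'(x) v'(x) dx = ∫_0^5/2 f(x) v(x) dx + [u'(x) v(x)]_0^5/2.
Choose V so that boundary terms are either known or forced to vanish.
u has homogeneous Neumann: u'(0) = u'(5/2) = 0. So [u' v]_0^5/2 = 0·v(5/2) − 0·v(0) = 0 for any v; take V = H^1(0, 5/2).
Weak formulation: find u (satisfying any essential BC) such that ∫_0^5/2 u'(x) v'(x) dx = ∫_0^5/2 f v dx for all v ∈ V (homogeneous Neumann, so boundary terms vanish).
Substituting f(x) = 6*cos(2*π*x), the right-hand side is ∫_0^5/2 (6*cos(2*π*x)) v dx.
Compatibility check (pure Neumann): taking v ≡ 1 ∈ V gives 0 = ∫_0^5/2 f dx + (0) − (0), i.e. ∫_0^5/2 f dx must equal u'(0) − u'(5/2) = 0. Indeed ∫_0^5/2 (6*cos(2*π*x)) dx = 0, so the data are compatible. The solution is then unique only up to an additive constant (fix it e.g. by requiring ∫_0^5/2 u dx = 0).


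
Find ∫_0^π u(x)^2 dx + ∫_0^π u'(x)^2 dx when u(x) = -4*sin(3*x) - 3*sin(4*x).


||u||_{H^1(0,π)}^2 = 313*π/2

u'(x) = -12*cos(3*x) - 12*cos(4*x).
Expand u² and (u')² and integrate term by term on (0, π), using: for integers n ≥ 1, ∫_0^π sin²(nx) dx = ∫_0^π cos²(nx) dx = π/2; for n ≠ n', ∫_0^π sin(nx)sin(n'x) dx = ∫_0^π cos(nx)cos(n'x) dx = 0; and by product-to-sum, ∫_0^π sin(nx)cos(n'x) dx = ½∫_0^π [sin((n+n')x) + sin((n−n')x)] dx, which is 0 when n+n' is even and 2n/(n²−n'²) when n+n' is odd (it need not vanish on (0, π)).
  u² squared terms: (-4)²·∫sin(3x)² dx = 16·π/2 = 8*π;  (-3)²·∫sin(4x)² dx = 9·π/2 = 9*π/2.
  u² cross terms: 2·(-4)·(-3)·∫sin(3x)·sin(4x) dx = 24·(0) = 0.
  So ∫_0^π u² dx = 8*π + 9*π/2 + 0 = 25*π/2.
  (u')² squared terms: (-12)²·∫cos(3x)² dx = 144·π/2 = 72*π;  (-12)²·∫cos(4x)² dx = 144·π/2 = 72*π.
  (u')² cross terms: 2·(-12)·(-12)·∫cos(3x)·cos(4x) dx = 288·(0) = 0.
  So ∫_0^π (u')² dx = 72*π + 72*π + 0 = 144*π.
||u||_{H^1}^2 = (25*π/2) + (144*π) = 313*π/2.


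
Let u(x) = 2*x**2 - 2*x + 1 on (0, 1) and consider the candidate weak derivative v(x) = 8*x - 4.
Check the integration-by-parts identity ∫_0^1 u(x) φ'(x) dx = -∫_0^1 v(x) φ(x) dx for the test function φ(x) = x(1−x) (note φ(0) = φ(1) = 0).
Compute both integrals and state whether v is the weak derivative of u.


LHS = 0, RHS = 0. No, v is not the weak derivative of u.

u(x) = 2*x**2 - 2*x + 1, classical derivative u'(x) = 4*x - 2.
φ(x) = x(1−x), so φ'(x) = 1 - 2*x.
Note φ(0) = φ(1) = 0, so the boundary term u·φ vanishes.
LHS = ∫_0^1 u(x) φ'(x) dx = ∫_0^1 (-4*x^3 + 6*x^2 - 4*x + 1) dx. Term by term:
  ∫_0^1 -4*x^3 dx = -1;  ∫_0^1 6*x^2 dx = 2;  ∫_0^1 -4*x dx = -2;
  ∫_0^1 1 dx = 1.
Sum: -1 + 2 − 2 + 1 = 0.
So LHS = 0.
∫_0^1 v(x) φ(x) dx = ∫_0^1 (-8*x^3 + 12*x^2 - 4*x) dx. Term by term:
  ∫_0^1 -8*x^3 dx = -2;  ∫_0^1 12*x^2 dx = 4;  ∫_0^1 -4*x dx = -2.
Sum: -2 + 4 − 2 = 0.
So RHS = -∫_0^1 v(x) φ(x) dx = 0.
LHS = RHS, so the identity holds for this particular φ. But this is necessary, not sufficient: a weak derivative must satisfy the identity for EVERY test function in C_c^∞(0, 1).
Here u is smooth, so its weak derivative equals its classical derivative u'(x) = 4*x - 2. Since v(x) = 8*x - 4 ≠ u'(x), v is NOT the weak derivative of u — the agreement for this single φ is a coincidence (the difference v − u' happens to be L²-orthogonal to this φ).


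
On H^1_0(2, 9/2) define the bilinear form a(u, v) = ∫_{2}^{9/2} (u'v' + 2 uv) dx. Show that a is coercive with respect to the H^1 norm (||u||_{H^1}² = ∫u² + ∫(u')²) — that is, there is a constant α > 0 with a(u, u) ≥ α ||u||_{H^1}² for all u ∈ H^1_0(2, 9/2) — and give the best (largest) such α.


α = 1

Coercivity of a(·,·) on H^1_0(2, 9/2) means a(u, u) ≥ α ||u||_{H^1}² for every u ∈ H^1_0.
The interval has length L = 5/2, and Poincaré/coercivity depend only on L. Here a(u, u) = ∫(u')² + (2)·∫u².
Here c = 2 ≥ 1, so a(u,u) = ∫(u')² + c∫u² ≥ ∫(u')² + ∫u² = ||u||_{H^1}², i.e. α = 1 works. No larger α is possible: a(u,u) ≥ α||u||_{H^1}² means (1−α)∫(u')² ≥ (α−c)∫u², and for the modes u_n = sin(nπ(x−x₀)/L) (x₀ the left endpoint) one has ∫u_n²/∫(u_n')² = (L/(nπ))² → 0, so a(u_n,u_n)/||u_n||_{H^1}² → 1. Hence the optimal constant is α = 1.
Therefore α = 1.


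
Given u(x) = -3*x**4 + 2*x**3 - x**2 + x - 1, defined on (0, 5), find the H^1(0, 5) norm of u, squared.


||u||_{H^1}^2 = 2736560

The H^1 norm (squared) on an interval (0, L) is
  ||u||_{H^1}^2 = ∫_0^L u(x)^2 dx + ∫_0^L u'(x)^2 dx.
Compute u'(x) = -12*x**3 + 6*x**2 - 2*x + 1.
Then u(x)^2 = 9*x**8 - 12*x**7 + 10*x**6 - 10*x**5 + 11*x**4 - 6*x**3 + 3*x**2 - 2*x + 1 and u'(x)^2 = 144*x**6 - 144*x**5 + 84*x**4 - 48*x**3 + 16*x**2 - 4*x + 1.
Integrate each monomial from 0 to 5 using ∫_0^5 c·x^n dx = c·5^(n+1)/(n+1):
  ∫_0^5 u(x)^2 dx = ∫_0^5 (9*x^8 - 12*x^7 + 10*x^6 - 10*x^5 + 11*x^4 - 6*x^3 + 3*x^2 - 2*x + 1) dx. Term by term:
    ∫_0^5 9*x^8 dx = 1953125;  ∫_0^5 -12*x^7 dx = -1171875/2;  ∫_0^5 10*x^6 dx = 781250/7;
    ∫_0^5 -10*x^5 dx = -78125/3;  ∫_0^5 11*x^4 dx = 6875;  ∫_0^5 -6*x^3 dx = -1875/2;
    ∫_0^5 3*x^2 dx = 125;  ∫_0^5 -2*x dx = -25;  ∫_0^5 1 dx = 5.
  Sum: 1953125 − 1171875/2 + 781250/7 − 78125/3 + 6875 − 1875/2 + 125 − 25 + 5 = 30634705/21.
  ∫_0^5 u'(x)^2 dx = ∫_0^5 (144*x^6 - 144*x^5 + 84*x^4 - 48*x^3 + 16*x^2 - 4*x + 1) dx. Term by term:
    ∫_0^5 144*x^6 dx = 11250000/7;  ∫_0^5 -144*x^5 dx = -375000;  ∫_0^5 84*x^4 dx = 52500;
    ∫_0^5 -48*x^3 dx = -7500;  ∫_0^5 16*x^2 dx = 2000/3;  ∫_0^5 -4*x dx = -50;
    ∫_0^5 1 dx = 5.
  Sum: 11250000/7 − 375000 + 52500 − 7500 + 2000/3 − 50 + 5 = 26833055/21.
Adding: ||u||_{H^1}^2 = 30634705/21 + 26833055/21 = 2736560.


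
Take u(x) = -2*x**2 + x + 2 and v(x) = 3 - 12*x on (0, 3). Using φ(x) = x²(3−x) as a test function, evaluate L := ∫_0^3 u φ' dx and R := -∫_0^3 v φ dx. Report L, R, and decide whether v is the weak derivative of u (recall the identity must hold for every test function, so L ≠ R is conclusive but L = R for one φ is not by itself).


LHS = 837/20, RHS = 2511/20. No, v is not the weak derivative of u.

u(x) = -2*x**2 + x + 2, classical derivative u'(x) = 1 - 4*x.
φ(x) = x²(3−x), so φ'(x) = 3*x*(2 - x).
Note φ(0) = φ(3) = 0, so the boundary term u·φ vanishes.
LHS = ∫_0^3 u(x) φ'(x) dx = ∫_0^3 (6*x^4 - 15*x^3 + 12*x) dx. Term by term:
  ∫_0^3 6*x^4 dx = 1458/5;  ∫_0^3 -15*x^3 dx = -1215/4;  ∫_0^3 12*x dx = 54.
Sum: 1458/5 − 1215/4 + 54 = 837/20.
So LHS = 837/20.
∫_0^3 v(x) φ(x) dx = ∫_0^3 (12*x^4 - 39*x^3 + 9*x^2) dx. Term by term:
  ∫_0^3 12*x^4 dx = 2916/5;  ∫_0^3 -39*x^3 dx = -3159/4;  ∫_0^3 9*x^2 dx = 81.
Sum: 2916/5 − 3159/4 + 81 = -2511/20.
So RHS = -∫_0^3 v(x) φ(x) dx = 2511/20.
LHS − RHS = -837/10 ≠ 0, so the identity fails.
(For a valid weak derivative the identity must hold for EVERY test function, in particular this one. The failure shows v is NOT the weak derivative of u.)
Correct weak derivative would be u'(x) = 1 - 4*x.


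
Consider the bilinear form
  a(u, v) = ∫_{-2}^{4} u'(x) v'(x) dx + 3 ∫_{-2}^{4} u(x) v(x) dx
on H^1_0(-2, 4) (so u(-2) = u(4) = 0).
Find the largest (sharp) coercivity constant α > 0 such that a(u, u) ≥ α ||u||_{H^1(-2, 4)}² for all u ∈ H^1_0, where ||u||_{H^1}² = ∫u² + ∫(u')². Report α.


α = 1

Coercivity of a(·,·) on H^1_0(-2, 4) means a(u, u) ≥ α ||u||_{H^1}² for every u ∈ H^1_0.
The interval has length L = 6, and Poincaré/coercivity depend only on L. Here a(u, u) = ∫(u')² + (3)·∫u².
Here c = 3 ≥ 1, so a(u,u) = ∫(u')² + c∫u² ≥ ∫(u')² + ∫u² = ||u||_{H^1}², i.e. α = 1 works. No larger α is possible: a(u,u) ≥ α||u||_{H^1}² means (1−α)∫(u')² ≥ (α−c)∫u², and for the modes u_n = sin(nπ(x−x₀)/L) (x₀ the left endpoint) one has ∫u_n²/∫(u_n')² = (L/(nπ))² → 0, so a(u_n,u_n)/||u_n||_{H^1}² → 1. Hence the optimal constant is α = 1.
Therefore α = 1.


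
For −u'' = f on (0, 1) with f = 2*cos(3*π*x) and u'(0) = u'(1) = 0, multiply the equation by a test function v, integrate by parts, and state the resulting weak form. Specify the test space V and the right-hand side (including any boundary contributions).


V = H^1(0, 1) (no boundary constraint on v; u is determined up to an additive constant); weak form: ∫_0^1 u'v' dx = ∫_0^1 (2*cos(3*π*x)) v dx for all v ∈ V.

Multiply both sides by a test function v and integrate from 0 to 1:
  ∫_0^1 −u''(x) v(x) dx = ∫_0^1 f(x) v(x) dx.
Integrate the LHS by parts once:
  ∫_0^1 −u'' v dx = −[u'(x) v(x)]_0^1 + ∫_0^1 u'(x) v'(x) dx.
Thus ∫_0^1 u'(x) v'(x) dx = ∫_0^1 f(x) v(x) dx + [u'(x) v(x)]_0^1.
Choose V so that boundary terms are either known or forced to vanish.
u has homogeneous Neumann: u'(0) = u'(1) = 0. So [u' v]_0^1 = 0·v(1) − 0·v(0) = 0 for any v; take V = H^1(0, 1).
Weak formulation: find u (satisfying any essential BC) such that ∫_0^1 u'(x) v'(x) dx = ∫_0^1 f v dx for all v ∈ V (homogeneous Neumann, so boundary terms vanish).
Substituting f(x) = 2*cos(3*π*x), the right-hand side is ∫_0^1 (2*cos(3*π*x)) v dx.
Compatibility check (pure Neumann): taking v ≡ 1 ∈ V gives 0 = ∫_0^1 f dx + (0) − (0), i.e. ∫_0^1 f dx must equal u'(0) − u'(1) = 0. Indeed ∫_0^1 (2*cos(3*π*x)) dx = 0, so the data are compatible. The solution is then unique only up to an additive constant (fix it e.g. by requiring ∫_0^1 u dx = 0).


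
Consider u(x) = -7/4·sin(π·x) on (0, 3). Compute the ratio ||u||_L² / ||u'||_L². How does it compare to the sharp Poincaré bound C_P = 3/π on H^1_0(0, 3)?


||u||_L² / ||u'||_L² = 1/π < C_P = 3/π.

u(x) = -7/4·sin(π·x), so u'(x) = -7*π*cos(π*x)/4.
Writing u(x) = A·sin(kπx/L) with A = -7/4 and k = 3, use ∫_0^L sin²(kπx/L) dx = L/2 and ∫_0^L cos²(kπx/L) dx = L/2.
u² = 49/16·sin²(π·x) and (u')² = 49*π^2/16·cos²(π·x), and each of sin², cos² integrates to L/2 = 3/2 over (0, 3).
∫_0^3 u² dx = 147/32, so ||u||_L² = 7*sqrt(6)/8.
∫_0^3 (u')² dx = 147*π^2/32, so ||u'||_L² = 7*sqrt(6)*π/8.
Ratio ||u||_L² / ||u'||_L² = 1/π.
Sharp Poincaré constant on H^1_0(0, 3) is C_P = L/π = 3/π, achieved by sin(π/3·x).
This is the k = 3 harmonic; the ratio L/(kπ) is strictly less than C_P = L/π, consistent with the sharp inequality ||u||_L² ≤ C_P ||u'||_L².


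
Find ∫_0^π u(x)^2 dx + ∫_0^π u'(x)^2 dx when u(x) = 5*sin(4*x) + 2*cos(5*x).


||u||_{H^1(0,π)}^2 = -4160/9 + 529*π/2

u'(x) = -10*sin(5*x) + 20*cos(4*x).
Expand u² and (u')² and integrate term by term on (0, π), using: for integers n ≥ 1, ∫_0^π sin²(nx) dx = ∫_0^π cos²(nx) dx = π/2; for n ≠ n', ∫_0^π sin(nx)sin(n'x) dx = ∫_0^π cos(nx)cos(n'x) dx = 0; and by product-to-sum, ∫_0^π sin(nx)cos(n'x) dx = ½∫_0^π [sin((n+n')x) + sin((n−n')x)] dx, which is 0 when n+n' is even and 2n/(n²−n'²) when n+n' is odd (it need not vanish on (0, π)).
  u² squared terms: (2)²·∫cos(5x)² dx = 4·π/2 = 2*π;  (5)²·∫sin(4x)² dx = 25·π/2 = 25*π/2.
  u² cross terms: 2·(2)·(5)·∫cos(5x)·sin(4x) dx = 20·(-8/9) = -160/9.
  So ∫_0^π u² dx = 2*π + 25*π/2 − 160/9 = -160/9 + 29*π/2.
  (u')² squared terms: (-10)²·∫sin(5x)² dx = 100·π/2 = 50*π;  (20)²·∫cos(4x)² dx = 400·π/2 = 200*π.
  (u')² cross terms: 2·(-10)·(20)·∫sin(5x)·cos(4x) dx = -400·(10/9) = -4000/9.
  So ∫_0^π (u')² dx = 50*π + 200*π − 4000/9 = -4000/9 + 250*π.
||u||_{H^1}^2 = (-160/9 + 29*π/2) + (-4000/9 + 250*π) = -4160/9 + 529*π/2.


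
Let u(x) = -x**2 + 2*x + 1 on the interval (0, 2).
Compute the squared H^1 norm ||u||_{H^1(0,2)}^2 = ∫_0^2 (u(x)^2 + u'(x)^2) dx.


||u||_{H^1}^2 = 42/5

The H^1 norm (squared) on an interval (0, L) is
  ||u||_{H^1}^2 = ∫_0^L u(x)^2 dx + ∫_0^L u'(x)^2 dx.
Compute u'(x) = 2 - 2*x.
Then u(x)^2 = x**4 - 4*x**3 + 2*x**2 + 4*x + 1 and u'(x)^2 = 4*x**2 - 8*x + 4.
Integrate each monomial from 0 to 2 using ∫_0^2 c·x^n dx = c·2^(n+1)/(n+1):
  ∫_0^2 u(x)^2 dx = ∫_0^2 (x^4 - 4*x^3 + 2*x^2 + 4*x + 1) dx. Term by term:
    ∫_0^2 x^4 dx = 32/5;  ∫_0^2 -4*x^3 dx = -16;  ∫_0^2 2*x^2 dx = 16/3;
    ∫_0^2 4*x dx = 8;  ∫_0^2 1 dx = 2.
  Sum: 32/5 − 16 + 16/3 + 8 + 2 = 86/15.
  ∫_0^2 u'(x)^2 dx = ∫_0^2 (4*x^2 - 8*x + 4) dx. Term by term:
    ∫_0^2 4*x^2 dx = 32/3;  ∫_0^2 -8*x dx = -16;  ∫_0^2 4 dx = 8.
  Sum: 32/3 − 16 + 8 = 8/3.
Adding: ||u||_{H^1}^2 = 86/15 + 8/3 = 42/5.


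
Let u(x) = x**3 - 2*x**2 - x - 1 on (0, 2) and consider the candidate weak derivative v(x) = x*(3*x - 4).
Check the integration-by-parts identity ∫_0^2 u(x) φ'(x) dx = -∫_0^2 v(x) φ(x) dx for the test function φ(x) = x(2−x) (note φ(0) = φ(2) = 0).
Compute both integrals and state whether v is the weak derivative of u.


LHS = 28/15, RHS = 8/15. No, v is not the weak derivative of u.

u(x) = x**3 - 2*x**2 - x - 1, classical derivative u'(x) = 3*x**2 - 4*x - 1.
φ(x) = x(2−x), so φ'(x) = 2 - 2*x.
Note φ(0) = φ(2) = 0, so the boundary term u·φ vanishes.
LHS = ∫_0^2 u(x) φ'(x) dx = ∫_0^2 (-2*x^4 + 6*x^3 - 2*x^2 - 2) dx. Term by term:
  ∫_0^2 -2*x^4 dx = -64/5;  ∫_0^2 6*x^3 dx = 24;  ∫_0^2 -2*x^2 dx = -16/3;
  ∫_0^2 -2 dx = -4.
Sum: -64/5 + 24 − 16/3 − 4 = 28/15.
So LHS = 28/15.
∫_0^2 v(x) φ(x) dx = ∫_0^2 (-3*x^4 + 10*x^3 - 8*x^2) dx. Term by term:
  ∫_0^2 -3*x^4 dx = -96/5;  ∫_0^2 10*x^3 dx = 40;  ∫_0^2 -8*x^2 dx = -64/3.
Sum: -96/5 + 40 − 64/3 = -8/15.
So RHS = -∫_0^2 v(x) φ(x) dx = 8/15.
LHS − RHS = 4/3 ≠ 0, so the identity fails.
(For a valid weak derivative the identity must hold for EVERY test function, in particular this one. The failure shows v is NOT the weak derivative of u.)
Correct weak derivative would be u'(x) = 3*x**2 - 4*x - 1.


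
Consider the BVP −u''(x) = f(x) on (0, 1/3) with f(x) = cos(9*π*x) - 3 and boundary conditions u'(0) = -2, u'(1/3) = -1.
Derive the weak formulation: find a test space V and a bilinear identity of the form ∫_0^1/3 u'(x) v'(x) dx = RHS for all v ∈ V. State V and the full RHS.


V = H^1(0, 1/3) (v unrestricted at boundary; u is determined up to an additive constant); weak form: ∫_0^1/3 u'v' dx = ∫_0^1/3 (cos(9*π*x) - 3) v dx − v(1/3) + 2·v(0) for all v ∈ V.

Multiply both sides by a test function v and integrate from 0 to 1/3:
  ∫_0^1/3 −u''(x) v(x) dx = ∫_0^1/3 f(x) v(x) dx.
Integrate the LHS by parts once:
  ∫_0^1/3 −u'' v dx = −[u'(x) v(x)]_0^1/3 + ∫_0^1/3 u'(x) v'(x) dx.
Thus ∫_0^1/3 u'(x) v'(x) dx = ∫_0^1/3 f(x) v(x) dx + [u'(x) v(x)]_0^1/3.
Choose V so that boundary terms are either known or forced to vanish.
u has inhomogeneous Neumann u'(0) = -2, u'(1/3) = -1. [u' v]_0^1/3 = (-1)·v(1/3) − (-2)·v(0) = − v(1/3) + 2·v(0). Take V = H^1(0, 1/3); boundary term becomes part of RHS.
Weak formulation: find u (satisfying any essential BC) such that ∫_0^1/3 u'(x) v'(x) dx = ∫_0^1/3 f v dx − v(1/3) + 2·v(0) for all v ∈ V (Neumann data are natural BCs: they enter the RHS as boundary terms).
Substituting f(x) = cos(9*π*x) - 3, the right-hand side is ∫_0^1/3 (cos(9*π*x) - 3) v dx − v(1/3) + 2·v(0).
Compatibility check (pure Neumann): taking v ≡ 1 ∈ V gives 0 = ∫_0^1/3 f dx + (-1) − (-2), i.e. ∫_0^1/3 f dx must equal u'(0) − u'(1/3) = -1. Indeed ∫_0^1/3 (cos(9*π*x) - 3) dx = -1, so the data are compatible. The solution is then unique only up to an additive constant (fix it e.g. by requiring ∫_0^1/3 u dx = 0).


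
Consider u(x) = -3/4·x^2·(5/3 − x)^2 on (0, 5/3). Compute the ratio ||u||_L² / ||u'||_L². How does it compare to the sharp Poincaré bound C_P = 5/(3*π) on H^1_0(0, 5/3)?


||u||_L² / ||u'||_L² = 5*sqrt(3)/18 < C_P = 5/(3*π).

u(x) = -3/4·x^2·(5/3 − x)^2, so u'(x) = x*(-18*x^2 + 45*x - 25)/6.
u(x) = -3/4·x^2·(5/3 − x)^2 vanishes at x = 0 and x = 5/3, so u ∈ H^1_0(0, 5/3). Differentiate via the product rule and integrate the resulting polynomials term by term.
  ∫_0^5/3 u² dx = ∫_0^5/3 (9*x^8/16 - 15*x^7/4 + 75*x^6/8 - 125*x^5/12 + 625*x^4/144) dx. Term by term:
    ∫_0^5/3 9*x^8/16 dx = 1953125/314928;  ∫_0^5/3 -15*x^7/4 dx = -1953125/69984;  ∫_0^5/3 75*x^6/8 dx = 1953125/40824;
    ∫_0^5/3 -125*x^5/12 dx = -1953125/52488;  ∫_0^5/3 625*x^4/144 dx = 390625/34992.
  Sum: 1953125/314928 − 1953125/69984 + 1953125/40824 − 1953125/52488 + 390625/34992 = 390625/4408992.
  ∫_0^5/3 (u')² dx = ∫_0^5/3 (9*x^6 - 45*x^5 + 325*x^4/4 - 125*x^3/2 + 625*x^2/36) dx. Term by term:
    ∫_0^5/3 9*x^6 dx = 78125/1701;  ∫_0^5/3 -45*x^5 dx = -78125/486;  ∫_0^5/3 325*x^4/4 dx = 203125/972;
    ∫_0^5/3 -125*x^3/2 dx = -78125/648;  ∫_0^5/3 625*x^2/36 dx = 78125/2916.
  Sum: 78125/1701 − 78125/486 + 203125/972 − 78125/648 + 78125/2916 = 15625/40824.
∫_0^5/3 u² dx = 390625/4408992, so ||u||_L² = 625*sqrt(42)/13608.
∫_0^5/3 (u')² dx = 15625/40824, so ||u'||_L² = 125*sqrt(14)/756.
Ratio ||u||_L² / ||u'||_L² = 5*sqrt(3)/18.
Sharp Poincaré constant on H^1_0(0, 5/3) is C_P = L/π = 5/(3*π), achieved by sin(3*π/5·x).
A polynomial bump cannot attain the sharp Poincaré constant (only the first sine eigenfunction does), so the ratio is strictly less than C_P, consistent with ||u||_L² ≤ C_P ||u'||_L².


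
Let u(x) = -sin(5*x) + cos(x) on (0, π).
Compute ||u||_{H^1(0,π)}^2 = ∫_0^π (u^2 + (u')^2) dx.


||u||_{H^1(0,π)}^2 = 14*π

u'(x) = -sin(x) - 5*cos(5*x).
Expand u² and (u')² and integrate term by term on (0, π), using: for integers n ≥ 1, ∫_0^π sin²(nx) dx = ∫_0^π cos²(nx) dx = π/2; for n ≠ n', ∫_0^π sin(nx)sin(n'x) dx = ∫_0^π cos(nx)cos(n'x) dx = 0; and by product-to-sum, ∫_0^π sin(nx)cos(n'x) dx = ½∫_0^π [sin((n+n')x) + sin((n−n')x)] dx, which is 0 when n+n' is even and 2n/(n²−n'²) when n+n' is odd (it need not vanish on (0, π)).
  u² squared terms: (-1)²·∫sin(5x)² dx = 1·π/2 = π/2;  (1)²·∫cos(x)² dx = 1·π/2 = π/2.
  u² cross terms: 2·(-1)·(1)·∫sin(5x)·cos(x) dx = -2·(0) = 0.
  So ∫_0^π u² dx = π/2 + π/2 + 0 = π.
  (u')² squared terms: (-1)²·∫sin(x)² dx = 1·π/2 = π/2;  (-5)²·∫cos(5x)² dx = 25·π/2 = 25*π/2.
  (u')² cross terms: 2·(-1)·(-5)·∫sin(x)·cos(5x) dx = 10·(0) = 0.
  So ∫_0^π (u')² dx = π/2 + 25*π/2 + 0 = 13*π.
||u||_{H^1}^2 = (π) + (13*π) = 14*π.


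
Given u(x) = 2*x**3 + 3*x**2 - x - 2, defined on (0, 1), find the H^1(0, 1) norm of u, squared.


||u||_{H^1}^2 = 6427/210

The H^1 norm (squared) on an interval (0, L) is
  ||u||_{H^1}^2 = ∫_0^L u(x)^2 dx + ∫_0^L u'(x)^2 dx.
Compute u'(x) = 6*x**2 + 6*x - 1.
Then u(x)^2 = 4*x**6 + 12*x**5 + 5*x**4 - 14*x**3 - 11*x**2 + 4*x + 4 and u'(x)^2 = 36*x**4 + 72*x**3 + 24*x**2 - 12*x + 1.
Integrate each monomial from 0 to 1 using ∫_0^1 c·x^n dx = c·1^(n+1)/(n+1):
  ∫_0^1 u(x)^2 dx = ∫_0^1 (4*x^6 + 12*x^5 + 5*x^4 - 14*x^3 - 11*x^2 + 4*x + 4) dx. Term by term:
    ∫_0^1 4*x^6 dx = 4/7;  ∫_0^1 12*x^5 dx = 2;  ∫_0^1 5*x^4 dx = 1;
    ∫_0^1 -14*x^3 dx = -7/2;  ∫_0^1 -11*x^2 dx = -11/3;  ∫_0^1 4*x dx = 2;
    ∫_0^1 4 dx = 4.
  Sum: 4/7 + 2 + 1 − 7/2 − 11/3 + 2 + 4 = 101/42.
  ∫_0^1 u'(x)^2 dx = ∫_0^1 (36*x^4 + 72*x^3 + 24*x^2 - 12*x + 1) dx. Term by term:
    ∫_0^1 36*x^4 dx = 36/5;  ∫_0^1 72*x^3 dx = 18;  ∫_0^1 24*x^2 dx = 8;
    ∫_0^1 -12*x dx = -6;  ∫_0^1 1 dx = 1.
  Sum: 36/5 + 18 + 8 − 6 + 1 = 141/5.
Adding: ||u||_{H^1}^2 = 101/42 + 141/5 = 6427/210.


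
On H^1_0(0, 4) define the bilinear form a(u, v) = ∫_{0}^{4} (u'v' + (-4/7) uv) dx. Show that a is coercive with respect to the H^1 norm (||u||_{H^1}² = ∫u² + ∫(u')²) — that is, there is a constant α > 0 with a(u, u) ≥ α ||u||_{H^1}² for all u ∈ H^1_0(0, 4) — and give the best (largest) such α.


α = (-64/7 + π^2)/(π^2 + 16)

Coercivity of a(·,·) on H^1_0(0, 4) means a(u, u) ≥ α ||u||_{H^1}² for every u ∈ H^1_0.
The interval has length L = 4, and Poincaré/coercivity depend only on L. Here a(u, u) = ∫(u')² + (-4/7)·∫u².
Here c = -4/7 < 0 with |c| < (π/L)² = π^2/16, so coercivity still holds. The condition a(u,u) ≥ α||u||_{H^1}² reads (1−α)∫(u')² ≥ (α−c)∫u². Any admissible α is ≤ 1 (rapidly oscillating u have ∫u²/∫(u')² → 0), and α = 1 would force 0 ≥ (1−c)∫u², impossible since c < 1; so 1−α > 0. By the sharp Poincaré inequality on H^1_0 of an interval of length L, ∫(u')² ≥ (π/L)²∫u² with equality for the first sine mode sin(π(x−x₀)/L) (x₀ the left endpoint), so the inequality holds for all u iff (1−α)(π/L)² ≥ α − c, i.e. α ≤ ((π/L)² + c)/((π/L)² + 1) = (1 + c(L/π)²)/(1 + (L/π)²). (Direct route, valid since c ≤ 0: Poincaré gives c∫u² ≥ c(L/π)²∫(u')², so a(u,u) ≥ (1 + c(L/π)²)∫(u')², while ||u||_{H^1}² ≤ (1 + (L/π)²)∫(u')²; dividing yields the same α.) With (π/L)² = π^2/16 and c = -4/7, the largest admissible constant is α = ((π/L)² + c)/((π/L)² + 1).
Simplifying, α = (-64/7 + π^2)/(π^2 + 16).


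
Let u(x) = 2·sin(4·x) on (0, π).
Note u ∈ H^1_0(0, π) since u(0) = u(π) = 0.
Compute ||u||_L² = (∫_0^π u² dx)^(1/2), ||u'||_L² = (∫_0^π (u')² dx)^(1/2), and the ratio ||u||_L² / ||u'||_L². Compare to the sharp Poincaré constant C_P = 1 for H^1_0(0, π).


||u||_L² / ||u'||_L² = 1/4 < C_P = 1.

u(x) = 2·sin(4·x), so u'(x) = 8*cos(4*x).
Writing u(x) = A·sin(kπx/L) with A = 2 and k = 4, use ∫_0^L sin²(kπx/L) dx = L/2 and ∫_0^L cos²(kπx/L) dx = L/2.
u² = 4·sin²(4·x) and (u')² = 64·cos²(4·x), and each of sin², cos² integrates to L/2 = π/2 over (0, π).
∫_0^π u² dx = 2*π, so ||u||_L² = sqrt(2)*sqrt(π).
∫_0^π (u')² dx = 32*π, so ||u'||_L² = 4*sqrt(2)*sqrt(π).
Ratio ||u||_L² / ||u'||_L² = 1/4.
Sharp Poincaré constant on H^1_0(0, π) is C_P = L/π = 1, achieved by sin(x).
This is the k = 4 harmonic; the ratio L/(kπ) is strictly less than C_P = L/π, consistent with the sharp inequality ||u||_L² ≤ C_P ||u'||_L².


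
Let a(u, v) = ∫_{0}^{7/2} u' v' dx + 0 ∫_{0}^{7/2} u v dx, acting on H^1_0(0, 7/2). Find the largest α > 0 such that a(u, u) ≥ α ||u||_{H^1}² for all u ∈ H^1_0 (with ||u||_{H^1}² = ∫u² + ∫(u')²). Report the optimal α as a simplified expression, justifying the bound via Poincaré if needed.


α = 4*π^2/(4*π^2 + 49)

Coercivity of a(·,·) on H^1_0(0, 7/2) means a(u, u) ≥ α ||u||_{H^1}² for every u ∈ H^1_0.
The interval has length L = 7/2, and Poincaré/coercivity depend only on L. Here a(u, u) = ∫(u')² + (0)·∫u².
Here c = 0, so a(u,u) = ∫(u')² alone. The condition a(u,u) ≥ α||u||_{H^1}² reads (1−α)∫(u')² ≥ (α−c)∫u². Any admissible α is ≤ 1 (rapidly oscillating u have ∫u²/∫(u')² → 0), and α = 1 would force 0 ≥ (1−c)∫u², impossible since c < 1; so 1−α > 0. By the sharp Poincaré inequality on H^1_0 of an interval of length L, ∫(u')² ≥ (π/L)²∫u² with equality for the first sine mode sin(π(x−x₀)/L) (x₀ the left endpoint), so the inequality holds for all u iff (1−α)(π/L)² ≥ α − c, i.e. α ≤ ((π/L)² + c)/((π/L)² + 1) = (1 + c(L/π)²)/(1 + (L/π)²). (Direct route, valid since c ≤ 0: Poincaré gives c∫u² ≥ c(L/π)²∫(u')², so a(u,u) ≥ (1 + c(L/π)²)∫(u')², while ||u||_{H^1}² ≤ (1 + (L/π)²)∫(u')²; dividing yields the same α.) With (π/L)² = 4*π^2/49 and c = 0, the largest admissible constant is α = ((π/L)² + c)/((π/L)² + 1).
Simplifying, α = 4*π^2/(4*π^2 + 49).


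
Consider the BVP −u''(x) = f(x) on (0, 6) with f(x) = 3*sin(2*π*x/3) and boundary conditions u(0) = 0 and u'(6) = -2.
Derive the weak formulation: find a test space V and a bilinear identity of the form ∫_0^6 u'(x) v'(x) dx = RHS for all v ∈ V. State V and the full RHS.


V = {v ∈ H^1(0, 6) : v(0) = 0} (test functions vanish at x = 0 where u is specified); weak form: ∫_0^6 u'v' dx = ∫_0^6 (3*sin(2*π*x/3)) v dx − 2·v(6) for all v ∈ V.

Multiply both sides by a test function v and integrate from 0 to 6:
  ∫_0^6 −u''(x) v(x) dx = ∫_0^6 f(x) v(x) dx.
Integrate the LHS by parts once:
  ∫_0^6 −u'' v dx = −[u'(x) v(x)]_0^6 + ∫_0^6 u'(x) v'(x) dx.
Thus ∫_0^6 u'(x) v'(x) dx = ∫_0^6 f(x) v(x) dx + [u'(x) v(x)]_0^6.
Choose V so that boundary terms are either known or forced to vanish.
Mixed BC: u(0) = 0 (Dirichlet) and u'(6) = -2 (Neumann). Define V = {v ∈ H^1(0, 6) : v(0) = 0}. Then [u' v]_0^6 = u'(6)·v(6) − u'(0)·0 = − 2·v(6).
Weak formulation: find u (satisfying any essential BC) such that ∫_0^6 u'(x) v'(x) dx = ∫_0^6 f v dx − 2·v(6) for all v ∈ V (Dirichlet at 0 absorbed into V; Neumann datum at x = 6 contributes the boundary term).
Substituting f(x) = 3*sin(2*π*x/3), the right-hand side is ∫_0^6 (3*sin(2*π*x/3)) v dx − 2·v(6).


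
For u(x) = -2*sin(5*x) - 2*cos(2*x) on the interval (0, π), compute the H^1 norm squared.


||u||_{H^1(0,π)}^2 = 400/21 + 62*π

u'(x) = 4*sin(2*x) - 10*cos(5*x).
Expand u² and (u')² and integrate term by term on (0, π), using: for integers n ≥ 1, ∫_0^π sin²(nx) dx = ∫_0^π cos²(nx) dx = π/2; for n ≠ n', ∫_0^π sin(nx)sin(n'x) dx = ∫_0^π cos(nx)cos(n'x) dx = 0; and by product-to-sum, ∫_0^π sin(nx)cos(n'x) dx = ½∫_0^π [sin((n+n')x) + sin((n−n')x)] dx, which is 0 when n+n' is even and 2n/(n²−n'²) when n+n' is odd (it need not vanish on (0, π)).
  u² squared terms: (-2)²·∫cos(2x)² dx = 4·π/2 = 2*π;  (-2)²·∫sin(5x)² dx = 4·π/2 = 2*π.
  u² cross terms: 2·(-2)·(-2)·∫cos(2x)·sin(5x) dx = 8·(10/21) = 80/21.
  So ∫_0^π u² dx = 2*π + 2*π + 80/21 = 80/21 + 4*π.
  (u')² squared terms: (-10)²·∫cos(5x)² dx = 100·π/2 = 50*π;  (4)²·∫sin(2x)² dx = 16·π/2 = 8*π.
  (u')² cross terms: 2·(-10)·(4)·∫cos(5x)·sin(2x) dx = -80·(-4/21) = 320/21.
  So ∫_0^π (u')² dx = 50*π + 8*π + 320/21 = 320/21 + 58*π.
||u||_{H^1}^2 = (80/21 + 4*π) + (320/21 + 58*π) = 400/21 + 62*π.


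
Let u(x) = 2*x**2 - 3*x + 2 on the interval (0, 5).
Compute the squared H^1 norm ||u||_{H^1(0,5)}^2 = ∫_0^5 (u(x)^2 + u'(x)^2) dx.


||u||_{H^1}^2 = 1615

The H^1 norm (squared) on an interval (0, L) is
  ||u||_{H^1}^2 = ∫_0^L u(x)^2 dx + ∫_0^L u'(x)^2 dx.
Compute u'(x) = 4*x - 3.
Then u(x)^2 = 4*x**4 - 12*x**3 + 17*x**2 - 12*x + 4 and u'(x)^2 = 16*x**2 - 24*x + 9.
Integrate each monomial from 0 to 5 using ∫_0^5 c·x^n dx = c·5^(n+1)/(n+1):
  ∫_0^5 u(x)^2 dx = ∫_0^5 (4*x^4 - 12*x^3 + 17*x^2 - 12*x + 4) dx. Term by term:
    ∫_0^5 4*x^4 dx = 2500;  ∫_0^5 -12*x^3 dx = -1875;  ∫_0^5 17*x^2 dx = 2125/3;
    ∫_0^5 -12*x dx = -150;  ∫_0^5 4 dx = 20.
  Sum: 2500 − 1875 + 2125/3 − 150 + 20 = 3610/3.
  ∫_0^5 u'(x)^2 dx = ∫_0^5 (16*x^2 - 24*x + 9) dx. Term by term:
    ∫_0^5 16*x^2 dx = 2000/3;  ∫_0^5 -24*x dx = -300;  ∫_0^5 9 dx = 45.
  Sum: 2000/3 − 300 + 45 = 1235/3.
Adding: ||u||_{H^1}^2 = 3610/3 + 1235/3 = 1615.


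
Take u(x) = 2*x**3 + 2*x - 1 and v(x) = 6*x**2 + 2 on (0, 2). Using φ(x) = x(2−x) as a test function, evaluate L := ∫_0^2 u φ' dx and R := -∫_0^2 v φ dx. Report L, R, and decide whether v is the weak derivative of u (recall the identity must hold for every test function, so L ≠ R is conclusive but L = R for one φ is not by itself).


LHS = -184/15, RHS = -184/15. Yes, v = u' weakly.

u(x) = 2*x**3 + 2*x - 1, classical derivative u'(x) = 6*x**2 + 2.
φ(x) = x(2−x), so φ'(x) = 2 - 2*x.
Note φ(0) = φ(2) = 0, so the boundary term u·φ vanishes.
LHS = ∫_0^2 u(x) φ'(x) dx = ∫_0^2 (-4*x^4 + 4*x^3 - 4*x^2 + 6*x - 2) dx. Term by term:
  ∫_0^2 -4*x^4 dx = -128/5;  ∫_0^2 4*x^3 dx = 16;  ∫_0^2 -4*x^2 dx = -32/3;
  ∫_0^2 6*x dx = 12;  ∫_0^2 -2 dx = -4.
Sum: -128/5 + 16 − 32/3 + 12 − 4 = -184/15.
So LHS = -184/15.
∫_0^2 v(x) φ(x) dx = ∫_0^2 (-6*x^4 + 12*x^3 - 2*x^2 + 4*x) dx. Term by term:
  ∫_0^2 -6*x^4 dx = -192/5;  ∫_0^2 12*x^3 dx = 48;  ∫_0^2 -2*x^2 dx = -16/3;
  ∫_0^2 4*x dx = 8.
Sum: -192/5 + 48 − 16/3 + 8 = 184/15.
So RHS = -∫_0^2 v(x) φ(x) dx = -184/15.
LHS = RHS, so the identity holds for this test φ.
Moreover u is smooth here and v(x) = u'(x) = 6*x**2 + 2 pointwise, so the identity holds for every test function. Hence v is the weak derivative of u.


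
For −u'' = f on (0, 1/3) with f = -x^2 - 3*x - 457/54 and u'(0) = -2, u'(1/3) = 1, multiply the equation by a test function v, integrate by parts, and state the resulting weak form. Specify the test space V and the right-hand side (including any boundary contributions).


V = H^1(0, 1/3) (v unrestricted at boundary; u is determined up to an additive constant); weak form: ∫_0^1/3 u'v' dx = ∫_0^1/3 (-x^2 - 3*x - 457/54) v dx + v(1/3) + 2·v(0) for all v ∈ V.

Multiply both sides by a test function v and integrate from 0 to 1/3:
  ∫_0^1/3 −u''(x) v(x) dx = ∫_0^1/3 f(x) v(x) dx.
Integrate the LHS by parts once:
  ∫_0^1/3 −u'' v dx = −[u'(x) v(x)]_0^1/3 + ∫_0^1/3 u'(x) v'(x) dx.
Thus ∫_0^1/3 u'(x) v'(x) dx = ∫_0^1/3 f(x) v(x) dx + [u'(x) v(x)]_0^1/3.
Choose V so that boundary terms are either known or forced to vanish.
u has inhomogeneous Neumann u'(0) = -2, u'(1/3) = 1. [u' v]_0^1/3 = (1)·v(1/3) − (-2)·v(0) = v(1/3) + 2·v(0). Take V = H^1(0, 1/3); boundary term becomes part of RHS.
Weak formulation: find u (satisfying any essential BC) such that ∫_0^1/3 u'(x) v'(x) dx = ∫_0^1/3 f v dx + v(1/3) + 2·v(0) for all v ∈ V (Neumann data are natural BCs: they enter the RHS as boundary terms).
Substituting f(x) = -x^2 - 3*x - 457/54, the right-hand side is ∫_0^1/3 (-x^2 - 3*x - 457/54) v dx + v(1/3) + 2·v(0).
Compatibility check (pure Neumann): taking v ≡ 1 ∈ V gives 0 = ∫_0^1/3 f dx + (1) − (-2), i.e. ∫_0^1/3 f dx must equal u'(0) − u'(1/3) = -3. Indeed ∫_0^1/3 (-x^2 - 3*x - 457/54) dx = -3, so the data are compatible. The solution is then unique only up to an additive constant (fix it e.g. by requiring ∫_0^1/3 u dx = 0).
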